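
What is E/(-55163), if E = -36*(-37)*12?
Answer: -15984/55163 ≈ -0.28976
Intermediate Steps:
E = 15984 (E = 1332*12 = 15984)
E/(-55163) = 15984/(-55163) = 15984*(-1/55163) = -15984/55163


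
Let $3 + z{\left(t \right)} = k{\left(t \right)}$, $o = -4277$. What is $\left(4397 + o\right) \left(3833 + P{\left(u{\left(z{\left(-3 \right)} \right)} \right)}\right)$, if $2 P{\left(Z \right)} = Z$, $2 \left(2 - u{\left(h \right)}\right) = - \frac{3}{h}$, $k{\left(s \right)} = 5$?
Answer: $460125$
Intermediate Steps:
$z{\left(t \right)} = 2$ ($z{\left(t \right)} = -3 + 5 = 2$)
$u{\left(h \right)} = 2 + \frac{3}{2 h}$ ($u{\left(h \right)} = 2 - \frac{\left(-3\right) \frac{1}{h}}{2} = 2 + \frac{3}{2 h}$)
$P{\left(Z \right)} = \frac{Z}{2}$
$\left(4397 + o\right) \left(3833 + P{\left(u{\left(z{\left(-3 \right)} \right)} \right)}\right) = \left(4397 - 4277\right) \left(3833 + \frac{2 + \frac{3}{2 \cdot 2}}{2}\right) = 120 \left(3833 + \frac{2 + \frac{3}{2} \cdot \frac{1}{2}}{2}\right) = 120 \left(3833 + \frac{2 + \frac{3}{4}}{2}\right) = 120 \left(3833 + \frac{1}{2} \cdot \frac{11}{4}\right) = 120 \left(3833 + \frac{11}{8}\right) = 120 \cdot \frac{30675}{8} = 460125$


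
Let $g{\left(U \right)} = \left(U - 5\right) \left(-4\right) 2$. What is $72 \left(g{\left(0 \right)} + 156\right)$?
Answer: $14112$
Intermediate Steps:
$g{\left(U \right)} = 40 - 8 U$ ($g{\left(U \right)} = \left(-5 + U\right) \left(-4\right) 2 = \left(20 - 4 U\right) 2 = 40 - 8 U$)
$72 \left(g{\left(0 \right)} + 156\right) = 72 \left(\left(40 - 0\right) + 156\right) = 72 \left(\left(40 + 0\right) + 156\right) = 72 \left(40 + 156\right) = 72 \cdot 196 = 14112$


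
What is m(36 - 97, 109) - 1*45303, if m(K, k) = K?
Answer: -45364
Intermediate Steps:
m(36 - 97, 109) - 1*45303 = (36 - 97) - 1*45303 = -61 - 45303 = -45364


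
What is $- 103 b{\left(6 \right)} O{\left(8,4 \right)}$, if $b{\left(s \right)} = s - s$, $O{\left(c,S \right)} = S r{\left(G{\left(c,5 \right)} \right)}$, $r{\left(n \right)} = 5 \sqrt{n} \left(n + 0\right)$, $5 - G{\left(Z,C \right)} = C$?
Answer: $0$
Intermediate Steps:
$G{\left(Z,C \right)} = 5 - C$
$r{\left(n \right)} = 5 n^{\frac{3}{2}}$ ($r{\left(n \right)} = 5 \sqrt{n} n = 5 n^{\frac{3}{2}}$)
$O{\left(c,S \right)} = 0$ ($O{\left(c,S \right)} = S 5 \left(5 - 5\right)^{\frac{3}{2}} = S 5 \cdot 0^{\frac{3}{2}} = S 5 \cdot 0 = S 0 = 0$)
$b{\left(s \right)} = 0$
$- 103 b{\left(6 \right)} O{\left(8,4 \right)} = \left(-103\right) 0 \cdot 0 = 0 \cdot 0 = 0$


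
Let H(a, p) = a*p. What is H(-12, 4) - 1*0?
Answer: -48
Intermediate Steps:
H(-12, 4) - 1*0 = -12*4 - 1*0 = -48 + 0 = -48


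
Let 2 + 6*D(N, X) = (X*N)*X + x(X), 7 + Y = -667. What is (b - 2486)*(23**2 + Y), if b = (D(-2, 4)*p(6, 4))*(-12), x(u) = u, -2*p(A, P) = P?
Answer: 377870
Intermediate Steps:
p(A, P) = -P/2
Y = -674 (Y = -7 - 667 = -674)
D(N, X) = -1/3 + X/6 + N*X**2/6 (D(N, X) = -1/3 + ((X*N)*X + X)/6 = -1/3 + ((N*X)*X + X)/6 = -1/3 + (N*X**2 + X)/6 = -1/3 + (X + N*X**2)/6 = -1/3 + (X/6 + N*X**2/6) = -1/3 + X/6 + N*X**2/6)
b = -120 (b = ((-1/3 + (1/6)*4 + (1/6)*(-2)*4**2)*(-1/2*4))*(-12) = ((-1/3 + 2/3 + (1/6)*(-2)*16)*(-2))*(-12) = ((-1/3 + 2/3 - 16/3)*(-2))*(-12) = -5*(-2)*(-12) = 10*(-12) = -120)
(b - 2486)*(23**2 + Y) = (-120 - 2486)*(23**2 - 674) = -2606*(529 - 674) = -2606*(-145) = 377870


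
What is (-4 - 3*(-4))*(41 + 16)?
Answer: 456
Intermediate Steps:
(-4 - 3*(-4))*(41 + 16) = (-4 + 12)*57 = 8*57 = 456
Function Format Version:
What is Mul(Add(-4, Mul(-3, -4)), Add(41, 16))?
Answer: 456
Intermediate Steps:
Mul(Add(-4, Mul(-3, -4)), Add(41, 16)) = Mul(Add(-4, 12), 57) = Mul(8, 57) = 456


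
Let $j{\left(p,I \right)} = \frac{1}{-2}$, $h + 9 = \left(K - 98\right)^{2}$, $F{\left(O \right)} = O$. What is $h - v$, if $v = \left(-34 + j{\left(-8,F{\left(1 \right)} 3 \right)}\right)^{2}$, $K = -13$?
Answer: $\frac{44487}{4} \approx 11122.0$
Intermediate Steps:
$h = 12312$ ($h = -9 + \left(-13 - 98\right)^{2} = -9 + \left(-111\right)^{2} = -9 + 12321 = 12312$)
$j{\left(p,I \right)} = - \frac{1}{2}$
$v = \frac{4761}{4}$ ($v = \left(-34 - \frac{1}{2}\right)^{2} = \left(- \frac{69}{2}\right)^{2} = \frac{4761}{4} \approx 1190.3$)
$h - v = 12312 - \frac{4761}{4} = \frac{44487}{4}$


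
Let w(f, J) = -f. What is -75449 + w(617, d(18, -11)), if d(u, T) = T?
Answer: -76066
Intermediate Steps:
-75449 + w(617, d(18, -11)) = -75449 - 1*617 = -75449 - 617 = -76066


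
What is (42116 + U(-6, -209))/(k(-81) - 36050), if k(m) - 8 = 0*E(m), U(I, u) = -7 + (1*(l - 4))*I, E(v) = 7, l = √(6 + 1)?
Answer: -42133/36042 + √7/6007 ≈ -1.1686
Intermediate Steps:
l = √7 ≈ 2.6458
U(I, u) = -7 + I*(-4 + √7) (U(I, u) = -7 + (1*(√7 - 4))*I = -7 + (1*(-4 + √7))*I = -7 + (-4 + √7)*I = -7 + I*(-4 + √7))
k(m) = 8 (k(m) = 8 + 0*7 = 8 + 0 = 8)
(42116 + U(-6, -209))/(k(-81) - 36050) = (42116 + (-7 - 4*(-6) - 6*√7))/(8 - 36050) = (42116 + (-7 + 24 - 6*√7))/(-36042) = (42116 + (17 - 6*√7))*(-1/36042) = (42133 - 6*√7)*(-1/36042) = -42133/36042 + √7/6007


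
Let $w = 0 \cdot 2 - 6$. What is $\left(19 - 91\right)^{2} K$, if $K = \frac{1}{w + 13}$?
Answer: $\frac{5184}{7} \approx 740.57$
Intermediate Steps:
$w = -6$ ($w = 0 - 6 = -6$)
$K = \frac{1}{7}$ ($K = \frac{1}{-6 + 13} = \frac{1}{7} \approx 0.14286$)
$\left(19 - 91\right)^{2} K = \left(19 - 91\right)^{2} \cdot \frac{1}{7} = \left(-72\right)^{2} \cdot \frac{1}{7} = 5184 \cdot \frac{1}{7} = \frac{5184}{7}$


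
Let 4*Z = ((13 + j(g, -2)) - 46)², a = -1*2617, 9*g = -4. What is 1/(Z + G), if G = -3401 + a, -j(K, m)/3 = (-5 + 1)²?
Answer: -4/17511 ≈ -0.00022843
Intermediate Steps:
g = -4/9 (g = (⅑)*(-4) = -4/9 ≈ -0.44444)
a = -2617
j(K, m) = -48 (j(K, m) = -3*(-5 + 1)² = -3*(-4)² = -3*16 = -48)
Z = 6561/4 (Z = ((13 - 48) - 46)²/4 = (-35 - 46)²/4 = (¼)*(-81)² = (¼)*6561 = 6561/4 ≈ 1640.3)
G = -6018 (G = -3401 - 2617 = -6018)
1/(Z + G) = 1/(6561/4 - 6018) = 1/(-17511/4) = -4/17511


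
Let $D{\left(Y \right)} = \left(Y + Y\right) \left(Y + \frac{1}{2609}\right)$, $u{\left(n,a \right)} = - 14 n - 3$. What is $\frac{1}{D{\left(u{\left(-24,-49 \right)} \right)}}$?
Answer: $\frac{2609}{578619468} \approx 4.509 \cdot 10^{-6}$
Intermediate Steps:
$u{\left(n,a \right)} = -3 - 14 n$
$D{\left(Y \right)} = 2 Y \left(\frac{1}{2609} + Y\right)$ ($D{\left(Y \right)} = 2 Y \left(Y + \frac{1}{2609}\right) = 2 Y \left(\frac{1}{2609} + Y\right)$)
$\frac{1}{D{\left(u{\left(-24,-49 \right)} \right)}} = \frac{1}{\frac{2}{2609} \left(-3 - -336\right) \left(1 + 2609 \left(-3 - -336\right)\right)} = \frac{1}{\frac{2}{2609} \left(-3 + 336\right) \left(1 + 2609 \left(-3 + 336\right)\right)} = \frac{1}{\frac{2}{2609} \cdot 333 \left(1 + 2609 \cdot 333\right)} = \frac{1}{\frac{2}{2609} \cdot 333 \left(1 + 868797\right)} = \frac{1}{\frac{2}{2609} \cdot 333 \cdot 868798} = \frac{1}{\frac{578619468}{2609}} = \frac{2609}{578619468}$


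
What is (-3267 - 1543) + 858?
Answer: -3952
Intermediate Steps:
(-3267 - 1543) + 858 = -4810 + 858 = -3952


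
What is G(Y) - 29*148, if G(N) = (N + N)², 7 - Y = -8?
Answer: -3392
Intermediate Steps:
Y = 15 (Y = 7 - 1*(-8) = 7 + 8 = 15)
G(N) = 4*N² (G(N) = (2*N)² = 4*N²)
G(Y) - 29*148 = 4*15² - 29*148 = 4*225 - 4292 = 900 - 4292 = -3392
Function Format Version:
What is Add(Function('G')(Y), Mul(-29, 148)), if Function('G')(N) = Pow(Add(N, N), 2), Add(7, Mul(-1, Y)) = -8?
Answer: -3392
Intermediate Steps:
Y = 15 (Y = Add(7, Mul(-1, -8)) = Add(7, 8) = 15)
Function('G')(N) = Mul(4, Pow(N, 2)) (Function('G')(N) = Pow(Mul(2, N), 2) = Mul(4, Pow(N, 2)))
Add(Function('G')(Y), Mul(-29, 148)) = Add(Mul(4, Pow(15, 2)), Mul(-29, 148)) = Add(Mul(4, 225), -4292) = Add(900, -4292) = -3392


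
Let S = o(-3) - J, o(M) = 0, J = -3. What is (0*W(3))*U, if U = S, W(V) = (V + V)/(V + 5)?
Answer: 0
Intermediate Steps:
W(V) = 2*V/(5 + V) (W(V) = (2*V)/(5 + V) = 2*V/(5 + V))
S = 3 (S = 0 - 1*(-3) = 0 + 3 = 3)
U = 3
(0*W(3))*U = (0*(2*3/(5 + 3)))*3 = (0*(2*3/8))*3 = (0*(2*3*(⅛)))*3 = (0*(¾))*3 = 0*3 = 0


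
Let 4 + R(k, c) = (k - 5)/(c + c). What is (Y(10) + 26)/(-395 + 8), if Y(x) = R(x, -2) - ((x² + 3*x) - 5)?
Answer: 139/516 ≈ 0.26938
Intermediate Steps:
R(k, c) = -4 + (-5 + k)/(2*c) (R(k, c) = -4 + (k - 5)/(c + c) = -4 + (-5 + k)/((2*c)) = -4 + (-5 + k)*(1/(2*c)) = -4 + (-5 + k)/(2*c))
Y(x) = 9/4 - x² - 13*x/4 (Y(x) = (½)*(-5 + x - 8*(-2))/(-2) - ((x² + 3*x) - 5) = (½)*(-½)*(-5 + x + 16) - (-5 + x² + 3*x) = (½)*(-½)*(11 + x) + (5 - x² - 3*x) = (-11/4 - x/4) + (5 - x² - 3*x) = 9/4 - x² - 13*x/4)
(Y(10) + 26)/(-395 + 8) = ((9/4 - 1*10² - 13/4*10) + 26)/(-395 + 8) = ((9/4 - 1*100 - 65/2) + 26)/(-387) = ((9/4 - 100 - 65/2) + 26)*(-1/387) = (-521/4 + 26)*(-1/387) = -417/4*(-1/387) = 139/516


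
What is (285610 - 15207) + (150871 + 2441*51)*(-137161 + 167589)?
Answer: 8378985339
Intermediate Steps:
(285610 - 15207) + (150871 + 2441*51)*(-137161 + 167589) = 270403 + (150871 + 124491)*30428 = 270403 + 275362*30428 = 270403 + 8378714936 = 8378985339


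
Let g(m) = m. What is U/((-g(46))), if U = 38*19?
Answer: -361/23 ≈ -15.696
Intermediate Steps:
U = 722
U/((-g(46))) = 722/((-1*46)) = 722/(-46) = 722*(-1/46) = -361/23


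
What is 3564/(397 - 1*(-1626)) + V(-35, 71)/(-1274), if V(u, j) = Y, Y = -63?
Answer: 95265/52598 ≈ 1.8112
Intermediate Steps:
V(u, j) = -63
3564/(397 - 1*(-1626)) + V(-35, 71)/(-1274) = 3564/(397 - 1*(-1626)) - 63/(-1274) = 3564/(397 + 1626) - 63*(-1/1274) = 3564/2023 + 9/182 = 95265/52598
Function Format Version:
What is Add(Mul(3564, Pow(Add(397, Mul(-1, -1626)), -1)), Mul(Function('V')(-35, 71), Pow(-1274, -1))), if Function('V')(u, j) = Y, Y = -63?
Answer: Rational(95265, 52598) ≈ 1.8112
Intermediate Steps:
Function('V')(u, j) = -63
Add(Mul(3564, Pow(Add(397, Mul(-1, -1626)), -1)), Mul(Function('V')(-35, 71), Pow(-1274, -1))) = Add(Mul(3564, Pow(Add(397, Mul(-1, -1626)), -1)), Mul(-63, Pow(-1274, -1))) = Add(Mul(3564, Pow(Add(397, 1626), -1)), Mul(-63, Rational(-1, 1274))) = Add(Mul(3564, Pow(2023, -1)), Rational(9, 182)) = Add(Mul(3564, Rational(1, 2023)), Rational(9, 182)) = Add(Rational(3564, 2023), Rational(9, 182)) = Rational(95265, 52598)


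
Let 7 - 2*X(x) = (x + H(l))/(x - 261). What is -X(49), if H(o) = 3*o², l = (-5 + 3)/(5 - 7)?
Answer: -192/53 ≈ -3.6226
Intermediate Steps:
l = 1 (l = -2/(-2) = -2*(-½) = 1)
X(x) = 7/2 - (3 + x)/(2*(-261 + x)) (X(x) = 7/2 - (x + 3*1²)/(2*(x - 261)) = 7/2 - (x + 3*1)/(2*(-261 + x)) = 7/2 - (x + 3)/(2*(-261 + x)) = 7/2 - (3 + x)/(2*(-261 + x)))
-X(49) = -3*(-305 + 49)/(-261 + 49) = -3*(-256)/(-212) = -3*(-1)*(-256)/212 = -1*192/53 = -192/53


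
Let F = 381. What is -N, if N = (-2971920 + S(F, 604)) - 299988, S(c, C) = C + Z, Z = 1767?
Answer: 3269537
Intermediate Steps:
S(c, C) = 1767 + C (S(c, C) = C + 1767 = 1767 + C)
N = -3269537 (N = (-2971920 + (1767 + 604)) - 299988 = (-2971920 + 2371) - 299988 = -2969549 - 299988 = -3269537)
-N = -1*(-3269537) = 3269537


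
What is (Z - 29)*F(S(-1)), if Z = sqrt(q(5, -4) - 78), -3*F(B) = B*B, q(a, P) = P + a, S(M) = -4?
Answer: 464/3 - 16*I*sqrt(77)/3 ≈ 154.67 - 46.8*I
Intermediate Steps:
F(B) = -B**2/3 (F(B) = -B*B/3 = -B**2/3)
Z = I*sqrt(77) (Z = sqrt((-4 + 5) - 78) = sqrt(1 - 78) = sqrt(-77) = I*sqrt(77) ≈ 8.775*I)
(Z - 29)*F(S(-1)) = (I*sqrt(77) - 29)*(-1/3*(-4)**2) = (-29 + I*sqrt(77))*(-1/3*16) = (-29 + I*sqrt(77))*(-16/3) = 464/3 - 16*I*sqrt(77)/3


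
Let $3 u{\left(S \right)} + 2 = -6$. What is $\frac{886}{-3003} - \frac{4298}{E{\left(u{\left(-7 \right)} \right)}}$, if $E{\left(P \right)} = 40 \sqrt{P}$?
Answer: $- \frac{886}{3003} + \frac{2149 i \sqrt{6}}{80} \approx -0.29504 + 65.799 i$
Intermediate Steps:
$u{\left(S \right)} = - \frac{8}{3}$ ($u{\left(S \right)} = - \frac{2}{3} + \frac{1}{3} \left(-6\right) = - \frac{2}{3} - 2 = - \frac{8}{3}$)
$\frac{886}{-3003} - \frac{4298}{E{\left(u{\left(-7 \right)} \right)}} = \frac{886}{-3003} - \frac{4298}{40 \sqrt{- \frac{8}{3}}} = 886 \left(- \frac{1}{3003}\right) - \frac{4298}{40 \frac{2 i \sqrt{6}}{3}} = - \frac{886}{3003} - \frac{4298}{\frac{80}{3} i \sqrt{6}} = - \frac{886}{3003} - 4298 \left(- \frac{i \sqrt{6}}{160}\right) = - \frac{886}{3003} + \frac{2149 i \sqrt{6}}{80}$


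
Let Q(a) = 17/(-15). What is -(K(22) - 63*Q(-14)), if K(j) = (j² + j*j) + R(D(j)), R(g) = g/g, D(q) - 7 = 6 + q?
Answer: -5202/5 ≈ -1040.4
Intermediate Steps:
Q(a) = -17/15 (Q(a) = 17*(-1/15) = -17/15)
D(q) = 13 + q (D(q) = 7 + (6 + q) = 13 + q)
R(g) = 1
K(j) = 1 + 2*j² (K(j) = (j² + j*j) + 1 = (j² + j²) + 1 = 2*j² + 1 = 1 + 2*j²)
-(K(22) - 63*Q(-14)) = -((1 + 2*22²) - 63*(-17/15)) = -((1 + 2*484) + 357/5) = -((1 + 968) + 357/5) = -(969 + 357/5) = -1*5202/5 = -5202/5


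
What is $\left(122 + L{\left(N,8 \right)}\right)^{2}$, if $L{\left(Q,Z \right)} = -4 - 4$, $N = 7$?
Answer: $12996$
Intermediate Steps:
$L{\left(Q,Z \right)} = -8$ ($L{\left(Q,Z \right)} = -4 - 4 = -8$)
$\left(122 + L{\left(N,8 \right)}\right)^{2} = \left(122 - 8\right)^{2} = 114^{2} = 12996$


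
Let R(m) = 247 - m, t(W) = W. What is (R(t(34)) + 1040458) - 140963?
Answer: 899708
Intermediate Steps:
(R(t(34)) + 1040458) - 140963 = ((247 - 1*34) + 1040458) - 140963 = ((247 - 34) + 1040458) - 140963 = (213 + 1040458) - 140963 = 1040671 - 140963 = 899708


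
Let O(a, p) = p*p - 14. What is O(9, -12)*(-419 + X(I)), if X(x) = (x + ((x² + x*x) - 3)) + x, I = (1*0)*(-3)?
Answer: -54860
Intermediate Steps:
O(a, p) = -14 + p² (O(a, p) = p² - 14 = -14 + p²)
I = 0 (I = 0*(-3) = 0)
X(x) = -3 + 2*x + 2*x² (X(x) = (x + ((x² + x²) - 3)) + x = (x + (2*x² - 3)) + x = (x + (-3 + 2*x²)) + x = (-3 + x + 2*x²) + x = -3 + 2*x + 2*x²)
O(9, -12)*(-419 + X(I)) = (-14 + (-12)²)*(-419 + (-3 + 2*0 + 2*0²)) = (-14 + 144)*(-419 + (-3 + 0 + 2*0)) = 130*(-419 + (-3 + 0 + 0)) = 130*(-419 - 3) = 130*(-422) = -54860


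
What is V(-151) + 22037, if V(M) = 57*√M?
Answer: 22037 + 57*I*√151 ≈ 22037.0 + 700.43*I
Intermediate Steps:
V(-151) + 22037 = 57*√(-151) + 22037 = 57*(I*√151) + 22037 = 57*I*√151 + 22037 = 22037 + 57*I*√151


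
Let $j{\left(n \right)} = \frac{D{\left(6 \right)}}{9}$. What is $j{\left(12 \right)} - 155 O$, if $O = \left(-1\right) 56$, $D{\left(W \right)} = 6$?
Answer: $\frac{26042}{3} \approx 8680.7$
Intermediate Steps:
$j{\left(n \right)} = \frac{2}{3}$ ($j{\left(n \right)} = \frac{6}{9} = 6 \cdot \frac{1}{9} = \frac{2}{3}$)
$O = -56$
$j{\left(12 \right)} - 155 O = \frac{2}{3} - -8680 = \frac{2}{3} + 8680 = \frac{26042}{3}$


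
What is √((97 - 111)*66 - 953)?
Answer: I*√1877 ≈ 43.324*I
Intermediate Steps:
√((97 - 111)*66 - 953) = √(-14*66 - 953) = √(-924 - 953) = √(-1877) = I*√1877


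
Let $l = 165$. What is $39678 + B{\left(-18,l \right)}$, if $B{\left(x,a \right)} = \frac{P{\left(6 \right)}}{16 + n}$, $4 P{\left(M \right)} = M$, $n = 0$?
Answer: $\frac{1269699}{32} \approx 39678.0$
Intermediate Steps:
$P{\left(M \right)} = \frac{M}{4}$
$B{\left(x,a \right)} = \frac{3}{32}$ ($B{\left(x,a \right)} = \frac{\frac{1}{4} \cdot 6}{16 + 0} = \frac{3}{2 \cdot 16} = \frac{3}{2} \cdot \frac{1}{16} = \frac{3}{32}$)
$39678 + B{\left(-18,l \right)} = 39678 + \frac{3}{32} = \frac{1269699}{32}$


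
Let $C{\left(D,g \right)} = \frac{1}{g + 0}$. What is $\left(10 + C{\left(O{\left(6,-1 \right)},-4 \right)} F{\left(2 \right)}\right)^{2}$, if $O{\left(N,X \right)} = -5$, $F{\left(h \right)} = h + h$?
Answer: $81$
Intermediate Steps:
$F{\left(h \right)} = 2 h$
$C{\left(D,g \right)} = \frac{1}{g}$
$\left(10 + C{\left(O{\left(6,-1 \right)},-4 \right)} F{\left(2 \right)}\right)^{2} = \left(10 + \frac{2 \cdot 2}{-4}\right)^{2} = \left(10 - 1\right)^{2} = 9^{2} = 81$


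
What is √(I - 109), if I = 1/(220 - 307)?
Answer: 2*I*√206277/87 ≈ 10.441*I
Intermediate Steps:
I = -1/87 (I = 1/(-87) = -1/87 ≈ -0.011494)
√(I - 109) = √(-1/87 - 109) = √(-9484/87) = 2*I*√206277/87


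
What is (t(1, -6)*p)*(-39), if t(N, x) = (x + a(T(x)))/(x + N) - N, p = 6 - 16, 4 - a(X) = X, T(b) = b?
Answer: -702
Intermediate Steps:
a(X) = 4 - X
p = -10
t(N, x) = -N + 4/(N + x) (t(N, x) = (x + (4 - x))/(x + N) - N = 4/(N + x) - N = -N + 4/(N + x))
(t(1, -6)*p)*(-39) = (((4 - 1*1**2 - 1*1*(-6))/(1 - 6))*(-10))*(-39) = (((4 - 1*1 + 6)/(-5))*(-10))*(-39) = (-(4 - 1 + 6)/5*(-10))*(-39) = (-1/5*9*(-10))*(-39) = -9/5*(-10)*(-39) = 18*(-39) = -702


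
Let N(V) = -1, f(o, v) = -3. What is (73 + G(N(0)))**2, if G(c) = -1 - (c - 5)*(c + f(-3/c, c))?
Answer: 2304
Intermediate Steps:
G(c) = -1 - (-5 + c)*(-3 + c) (G(c) = -1 - (c - 5)*(c - 3) = -1 - (-5 + c)*(-3 + c))
(73 + G(N(0)))**2 = (73 + (-16 - 1*(-1)**2 + 8*(-1)))**2 = (73 + (-16 - 1*1 - 8))**2 = (73 + (-16 - 1 - 8))**2 = (73 - 25)**2 = 48**2 = 2304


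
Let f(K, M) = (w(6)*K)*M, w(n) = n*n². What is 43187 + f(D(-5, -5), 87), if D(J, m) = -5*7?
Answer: -614533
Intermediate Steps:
D(J, m) = -35
w(n) = n³
f(K, M) = 216*K*M (f(K, M) = (6³*K)*M = (216*K)*M = 216*K*M)
43187 + f(D(-5, -5), 87) = 43187 + 216*(-35)*87 = 43187 - 657720 = -614533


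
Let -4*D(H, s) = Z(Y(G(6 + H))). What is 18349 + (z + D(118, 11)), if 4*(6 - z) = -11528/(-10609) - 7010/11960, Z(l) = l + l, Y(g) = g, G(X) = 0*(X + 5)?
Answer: 931573334301/50753456 ≈ 18355.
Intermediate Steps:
G(X) = 0 (G(X) = 0*(5 + X) = 0)
Z(l) = 2*l
D(H, s) = 0 (D(H, s) = -0/2 = -¼*0 = 0)
z = 298170157/50753456 (z = 6 - (-11528/(-10609) - 7010/11960)/4 = 6 - (-11528*(-1/10609) - 7010*1/11960)/4 = 6 - (11528/10609 - 701/1196)/4 = 6 - ¼*6350579/12688364 = 6 - 6350579/50753456 = 298170157/50753456 ≈ 5.8749)
18349 + (z + D(118, 11)) = 18349 + (298170157/50753456 + 0) = 18349 + 298170157/50753456 = 931573334301/50753456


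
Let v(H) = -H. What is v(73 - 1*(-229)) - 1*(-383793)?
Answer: 383491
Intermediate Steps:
v(73 - 1*(-229)) - 1*(-383793) = -(73 - 1*(-229)) - 1*(-383793) = -(73 + 229) + 383793 = -1*302 + 383793 = -302 + 383793 = 383491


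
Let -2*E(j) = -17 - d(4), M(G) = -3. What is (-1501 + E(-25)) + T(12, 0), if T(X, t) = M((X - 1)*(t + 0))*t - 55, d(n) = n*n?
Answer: -3079/2 ≈ -1539.5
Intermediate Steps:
d(n) = n²
T(X, t) = -55 - 3*t (T(X, t) = -3*t - 55 = -55 - 3*t)
E(j) = 33/2 (E(j) = -(-17 - 1*4²)/2 = -(-17 - 1*16)/2 = -(-17 - 16)/2 = -½*(-33) = 33/2)
(-1501 + E(-25)) + T(12, 0) = (-1501 + 33/2) + (-55 - 3*0) = -2969/2 + (-55 + 0) = -2969/2 - 55 = -3079/2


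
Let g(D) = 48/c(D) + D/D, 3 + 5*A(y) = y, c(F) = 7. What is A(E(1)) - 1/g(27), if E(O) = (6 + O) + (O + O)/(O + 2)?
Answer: 133/165 ≈ 0.80606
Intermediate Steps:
E(O) = 6 + O + 2*O/(2 + O) (E(O) = (6 + O) + (2*O)/(2 + O) = (6 + O) + 2*O/(2 + O) = 6 + O + 2*O/(2 + O))
A(y) = -⅗ + y/5
g(D) = 55/7 (g(D) = 48/7 + D/D = 48*(⅐) + 1 = 48/7 + 1 = 55/7)
A(E(1)) - 1/g(27) = (-⅗ + ((12 + 1² + 10*1)/(2 + 1))/5) - 1/55/7 = (-⅗ + ((12 + 1 + 10)/3)/5) - 1*7/55 = (-⅗ + ((⅓)*23)/5) - 7/55 = (-⅗ + (⅕)*(23/3)) - 7/55 = (-⅗ + 23/15) - 7/55 = 14/15 - 7/55 = 133/165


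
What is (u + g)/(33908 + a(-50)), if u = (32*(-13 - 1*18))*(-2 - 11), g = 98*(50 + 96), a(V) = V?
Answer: 4534/5643 ≈ 0.80347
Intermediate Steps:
g = 14308 (g = 98*146 = 14308)
u = 12896 (u = (32*(-13 - 18))*(-13) = (32*(-31))*(-13) = -992*(-13) = 12896)
(u + g)/(33908 + a(-50)) = (12896 + 14308)/(33908 - 50) = 27204/33858 = 27204*(1/33858) = 4534/5643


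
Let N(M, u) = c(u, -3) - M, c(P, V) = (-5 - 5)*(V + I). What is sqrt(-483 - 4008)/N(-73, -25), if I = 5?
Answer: 3*I*sqrt(499)/53 ≈ 1.2644*I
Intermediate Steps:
c(P, V) = -50 - 10*V (c(P, V) = (-5 - 5)*(V + 5) = -10*(5 + V) = -50 - 10*V)
N(M, u) = -20 - M (N(M, u) = (-50 - 10*(-3)) - M = (-50 + 30) - M = -20 - M)
sqrt(-483 - 4008)/N(-73, -25) = sqrt(-483 - 4008)/(-20 - 1*(-73)) = sqrt(-4491)/(-20 + 73) = (3*I*sqrt(499))/53 = (3*I*sqrt(499))*(1/53) = 3*I*sqrt(499)/53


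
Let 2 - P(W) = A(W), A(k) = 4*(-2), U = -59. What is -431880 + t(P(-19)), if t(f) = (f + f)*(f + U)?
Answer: -432860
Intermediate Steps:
A(k) = -8
P(W) = 10 (P(W) = 2 - 1*(-8) = 2 + 8 = 10)
t(f) = 2*f*(-59 + f) (t(f) = (f + f)*(f - 59) = (2*f)*(-59 + f) = 2*f*(-59 + f))
-431880 + t(P(-19)) = -431880 + 2*10*(-59 + 10) = -431880 + 2*10*(-49) = -431880 - 980 = -432860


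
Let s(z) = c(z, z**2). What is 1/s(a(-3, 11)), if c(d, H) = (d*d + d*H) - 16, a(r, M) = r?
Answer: -1/34 ≈ -0.029412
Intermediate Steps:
c(d, H) = -16 + d**2 + H*d (c(d, H) = (d**2 + H*d) - 16 = -16 + d**2 + H*d)
s(z) = -16 + z**2 + z**3 (s(z) = -16 + z**2 + z**2*z = -16 + z**2 + z**3)
1/s(a(-3, 11)) = 1/(-16 + (-3)**2 + (-3)**3) = 1/(-16 + 9 - 27) = 1/(-34) = -1/34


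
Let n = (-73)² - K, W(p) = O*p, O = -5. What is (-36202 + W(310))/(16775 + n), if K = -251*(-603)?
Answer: 12584/43083 ≈ 0.29209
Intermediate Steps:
K = 151353
W(p) = -5*p
n = -146024 (n = (-73)² - 1*151353 = 5329 - 151353 = -146024)
(-36202 + W(310))/(16775 + n) = (-36202 - 5*310)/(16775 - 146024) = (-36202 - 1550)/(-129249) = -37752*(-1/129249) = 12584/43083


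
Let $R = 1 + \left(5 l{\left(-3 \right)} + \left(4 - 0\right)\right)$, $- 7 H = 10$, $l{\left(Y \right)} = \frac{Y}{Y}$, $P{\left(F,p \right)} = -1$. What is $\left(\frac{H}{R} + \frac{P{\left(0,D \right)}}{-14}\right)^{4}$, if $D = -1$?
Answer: $\frac{1}{38416} \approx 2.6031 \cdot 10^{-5}$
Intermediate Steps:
$l{\left(Y \right)} = 1$
$H = - \frac{10}{7}$ ($H = \left(- \frac{1}{7}\right) 10 = - \frac{10}{7} \approx -1.4286$)
$R = 10$ ($R = 1 + \left(5 \cdot 1 + \left(4 - 0\right)\right) = 1 + \left(5 + \left(4 + 0\right)\right) = 1 + \left(5 + 4\right) = 1 + 9 = 10$)
$\left(\frac{H}{R} + \frac{P{\left(0,D \right)}}{-14}\right)^{4} = \left(- \frac{10}{7 \cdot 10} - \frac{1}{-14}\right)^{4} = \left(\left(- \frac{10}{7}\right) \frac{1}{10} - - \frac{1}{14}\right)^{4} = \left(- \frac{1}{7} + \frac{1}{14}\right)^{4} = \left(- \frac{1}{14}\right)^{4} = \frac{1}{38416}$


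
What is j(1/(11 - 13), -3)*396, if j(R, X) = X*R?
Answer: 594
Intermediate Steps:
j(R, X) = R*X
j(1/(11 - 13), -3)*396 = (-3/(11 - 13))*396 = (-3/(-2))*396 = -½*(-3)*396 = (3/2)*396 = 594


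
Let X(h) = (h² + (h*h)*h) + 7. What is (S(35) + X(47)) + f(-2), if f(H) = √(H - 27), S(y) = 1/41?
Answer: 4347600/41 + I*√29 ≈ 1.0604e+5 + 5.3852*I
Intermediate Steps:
S(y) = 1/41
X(h) = 7 + h² + h³ (X(h) = (h² + h²*h) + 7 = (h² + h³) + 7 = 7 + h² + h³)
f(H) = √(-27 + H)
(S(35) + X(47)) + f(-2) = (1/41 + (7 + 47² + 47³)) + √(-27 - 2) = (1/41 + (7 + 2209 + 103823)) + √(-29) = (1/41 + 106039) + I*√29 = 4347600/41 + I*√29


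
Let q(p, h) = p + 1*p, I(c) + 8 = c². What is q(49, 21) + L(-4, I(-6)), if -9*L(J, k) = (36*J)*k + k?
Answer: 4886/9 ≈ 542.89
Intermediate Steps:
I(c) = -8 + c²
L(J, k) = -k/9 - 4*J*k (L(J, k) = -((36*J)*k + k)/9 = -(36*J*k + k)/9 = -(k + 36*J*k)/9 = -k/9 - 4*J*k)
q(p, h) = 2*p (q(p, h) = p + p = 2*p)
q(49, 21) + L(-4, I(-6)) = 2*49 - (-8 + (-6)²)*(1 + 36*(-4))/9 = 98 - (-8 + 36)*(1 - 144)/9 = 98 - ⅑*28*(-143) = 98 + 4004/9 = 4886/9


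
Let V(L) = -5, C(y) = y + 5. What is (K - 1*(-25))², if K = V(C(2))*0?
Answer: 625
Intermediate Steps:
C(y) = 5 + y
K = 0 (K = -5*0 = 0)
(K - 1*(-25))² = (0 - 1*(-25))² = (0 + 25)² = 25² = 625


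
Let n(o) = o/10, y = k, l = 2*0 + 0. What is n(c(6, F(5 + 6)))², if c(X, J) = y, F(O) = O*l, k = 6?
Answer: 9/25 ≈ 0.36000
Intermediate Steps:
l = 0 (l = 0 + 0 = 0)
y = 6
F(O) = 0 (F(O) = O*0 = 0)
c(X, J) = 6
n(o) = o/10 (n(o) = o*(⅒) = o/10)
n(c(6, F(5 + 6)))² = ((⅒)*6)² = (⅗)² = 9/25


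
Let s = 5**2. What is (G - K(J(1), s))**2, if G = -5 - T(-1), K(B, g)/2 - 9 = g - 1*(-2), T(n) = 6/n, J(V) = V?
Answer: 5041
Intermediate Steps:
s = 25
K(B, g) = 22 + 2*g (K(B, g) = 18 + 2*(g - 1*(-2)) = 18 + 2*(g + 2) = 18 + 2*(2 + g) = 18 + (4 + 2*g) = 22 + 2*g)
G = 1 (G = -5 - 6/(-1) = -5 - 6*(-1) = -5 - 1*(-6) = -5 + 6 = 1)
(G - K(J(1), s))**2 = (1 - (22 + 2*25))**2 = (1 - (22 + 50))**2 = (1 - 1*72)**2 = (1 - 72)**2 = (-71)**2 = 5041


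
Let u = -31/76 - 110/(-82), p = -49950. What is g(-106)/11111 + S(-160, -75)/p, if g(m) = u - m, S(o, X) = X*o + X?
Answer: -880493959/3843028236 ≈ -0.22911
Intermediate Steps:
u = 2909/3116 (u = -31*1/76 - 110*(-1/82) = -31/76 + 55/41 = 2909/3116 ≈ 0.93357)
S(o, X) = X + X*o
g(m) = 2909/3116 - m
g(-106)/11111 + S(-160, -75)/p = (2909/3116 - 1*(-106))/11111 - 75*(1 - 160)/(-49950) = (2909/3116 + 106)*(1/11111) - 75*(-159)*(-1/49950) = (333205/3116)*(1/11111) + 11925*(-1/49950) = 333205/34621876 - 53/222 = -880493959/3843028236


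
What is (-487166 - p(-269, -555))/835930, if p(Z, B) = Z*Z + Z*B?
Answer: -354411/417965 ≈ -0.84794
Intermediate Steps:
p(Z, B) = Z² + B*Z
(-487166 - p(-269, -555))/835930 = (-487166 - (-269)*(-555 - 269))/835930 = (-487166 - (-269)*(-824))*(1/835930) = (-487166 - 1*221656)*(1/835930) = (-487166 - 221656)*(1/835930) = -708822*1/835930 = -354411/417965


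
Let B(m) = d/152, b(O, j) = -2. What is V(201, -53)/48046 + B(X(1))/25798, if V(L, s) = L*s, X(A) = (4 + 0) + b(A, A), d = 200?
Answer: -1305123659/5887580863 ≈ -0.22167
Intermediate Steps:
X(A) = 2 (X(A) = (4 + 0) - 2 = 4 - 2 = 2)
B(m) = 25/19 (B(m) = 200/152 = 200*(1/152) = 25/19)
V(201, -53)/48046 + B(X(1))/25798 = (201*(-53))/48046 + (25/19)/25798 = -10653*1/48046 + (25/19)*(1/25798) = -10653/48046 + 25/490162 = -1305123659/5887580863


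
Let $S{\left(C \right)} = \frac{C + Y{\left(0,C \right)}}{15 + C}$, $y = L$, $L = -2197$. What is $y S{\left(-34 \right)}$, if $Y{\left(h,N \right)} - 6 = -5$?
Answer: $- \frac{72501}{19} \approx -3815.8$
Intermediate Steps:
$y = -2197$
$Y{\left(h,N \right)} = 1$ ($Y{\left(h,N \right)} = 6 - 5 = 1$)
$S{\left(C \right)} = \frac{1 + C}{15 + C}$ ($S{\left(C \right)} = \frac{C + 1}{15 + C} = \frac{1 + C}{15 + C}$)
$y S{\left(-34 \right)} = - 2197 \frac{1 - 34}{15 - 34} = - 2197 \frac{1}{-19} \left(-33\right) = - 2197 \left(\left(- \frac{1}{19}\right) \left(-33\right)\right) = \left(-2197\right) \frac{33}{19} = - \frac{72501}{19}$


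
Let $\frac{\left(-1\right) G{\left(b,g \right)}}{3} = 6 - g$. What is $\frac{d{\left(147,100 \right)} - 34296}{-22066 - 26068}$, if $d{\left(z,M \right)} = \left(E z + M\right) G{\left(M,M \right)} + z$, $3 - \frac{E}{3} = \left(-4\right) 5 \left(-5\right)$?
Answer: $\frac{12069063}{48134} \approx 250.74$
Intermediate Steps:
$E = -291$ ($E = 9 - 3 \left(-4\right) 5 \left(-5\right) = 9 - 3 \left(\left(-20\right) \left(-5\right)\right) = 9 - 300 = -291$)
$G{\left(b,g \right)} = -18 + 3 g$ ($G{\left(b,g \right)} = - 3 \left(6 - g\right) = -18 + 3 g$)
$d{\left(z,M \right)} = z + \left(-18 + 3 M\right) \left(M - 291 z\right)$ ($d{\left(z,M \right)} = \left(- 291 z + M\right) \left(-18 + 3 M\right) + z = \left(M - 291 z\right) \left(-18 + 3 M\right) + z = \left(-18 + 3 M\right) \left(M - 291 z\right) + z = z + \left(-18 + 3 M\right) \left(M - 291 z\right)$)
$\frac{d{\left(147,100 \right)} - 34296}{-22066 - 26068} = \frac{\left(147 - 128331 \left(-6 + 100\right) + 3 \cdot 100 \left(-6 + 100\right)\right) - 34296}{-22066 - 26068} = \frac{\left(147 - 128331 \cdot 94 + 3 \cdot 100 \cdot 94\right) - 34296}{-48134} = \left(\left(147 - 12063114 + 28200\right) - 34296\right) \left(- \frac{1}{48134}\right) = \left(-12034767 - 34296\right) \left(- \frac{1}{48134}\right) = \left(-12069063\right) \left(- \frac{1}{48134}\right) = \frac{12069063}{48134}$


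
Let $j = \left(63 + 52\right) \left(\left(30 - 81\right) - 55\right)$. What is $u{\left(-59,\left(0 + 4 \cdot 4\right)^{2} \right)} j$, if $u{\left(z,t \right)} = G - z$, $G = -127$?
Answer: $828920$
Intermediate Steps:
$u{\left(z,t \right)} = -127 - z$
$j = -12190$ ($j = 115 \left(-51 - 55\right) = 115 \left(-106\right) = -12190$)
$u{\left(-59,\left(0 + 4 \cdot 4\right)^{2} \right)} j = \left(-127 - -59\right) \left(-12190\right) = \left(-127 + 59\right) \left(-12190\right) = \left(-68\right) \left(-12190\right) = 828920$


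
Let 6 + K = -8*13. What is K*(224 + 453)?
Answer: -74470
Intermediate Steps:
K = -110 (K = -6 - 8*13 = -6 - 104 = -110)
K*(224 + 453) = -110*(224 + 453) = -110*677 = -74470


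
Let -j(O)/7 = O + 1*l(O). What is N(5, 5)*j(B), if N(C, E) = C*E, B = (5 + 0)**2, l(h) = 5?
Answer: -5250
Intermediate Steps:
B = 25 (B = 5**2 = 25)
j(O) = -35 - 7*O (j(O) = -7*(O + 1*5) = -7*(O + 5) = -7*(5 + O) = -35 - 7*O)
N(5, 5)*j(B) = (5*5)*(-35 - 7*25) = 25*(-35 - 175) = 25*(-210) = -5250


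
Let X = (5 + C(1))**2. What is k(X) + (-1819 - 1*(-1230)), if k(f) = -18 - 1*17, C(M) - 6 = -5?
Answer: -624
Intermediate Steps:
C(M) = 1 (C(M) = 6 - 5 = 1)
X = 36 (X = (5 + 1)**2 = 6**2 = 36)
k(f) = -35 (k(f) = -18 - 17 = -35)
k(X) + (-1819 - 1*(-1230)) = -35 + (-1819 - 1*(-1230)) = -35 + (-1819 + 1230) = -35 - 589 = -624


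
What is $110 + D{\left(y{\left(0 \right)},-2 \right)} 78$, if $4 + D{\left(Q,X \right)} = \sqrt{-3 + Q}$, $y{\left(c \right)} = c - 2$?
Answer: $-202 + 78 i \sqrt{5} \approx -202.0 + 174.41 i$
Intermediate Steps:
$y{\left(c \right)} = -2 + c$ ($y{\left(c \right)} = c - 2 = -2 + c$)
$D{\left(Q,X \right)} = -4 + \sqrt{-3 + Q}$
$110 + D{\left(y{\left(0 \right)},-2 \right)} 78 = 110 + \left(-4 + \sqrt{-3 + \left(-2 + 0\right)}\right) 78 = 110 + \left(-4 + \sqrt{-3 - 2}\right) 78 = 110 + \left(-4 + \sqrt{-5}\right) 78 = 110 + \left(-4 + i \sqrt{5}\right) 78 = 110 - \left(312 - 78 i \sqrt{5}\right) = -202 + 78 i \sqrt{5}$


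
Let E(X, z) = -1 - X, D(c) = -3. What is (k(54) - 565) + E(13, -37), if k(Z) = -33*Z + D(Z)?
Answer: -2364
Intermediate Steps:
k(Z) = -3 - 33*Z (k(Z) = -33*Z - 3 = -3 - 33*Z)
(k(54) - 565) + E(13, -37) = ((-3 - 33*54) - 565) + (-1 - 1*13) = ((-3 - 1782) - 565) + (-1 - 13) = (-1785 - 565) - 14 = -2350 - 14 = -2364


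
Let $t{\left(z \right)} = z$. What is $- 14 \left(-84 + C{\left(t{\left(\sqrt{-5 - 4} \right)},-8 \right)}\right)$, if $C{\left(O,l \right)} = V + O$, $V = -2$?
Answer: $1204 - 42 i \approx 1204.0 - 42.0 i$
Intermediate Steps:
$C{\left(O,l \right)} = -2 + O$
$- 14 \left(-84 + C{\left(t{\left(\sqrt{-5 - 4} \right)},-8 \right)}\right) = - 14 \left(-84 - \left(2 - \sqrt{-5 - 4}\right)\right) = - 14 \left(-84 - \left(2 - \sqrt{-9}\right)\right) = - 14 \left(-84 - \left(2 - 3 i\right)\right) = - 14 \left(-86 + 3 i\right) = 1204 - 42 i$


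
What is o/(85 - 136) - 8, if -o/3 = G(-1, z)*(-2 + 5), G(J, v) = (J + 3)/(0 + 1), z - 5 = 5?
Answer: -130/17 ≈ -7.6471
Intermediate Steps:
z = 10 (z = 5 + 5 = 10)
G(J, v) = 3 + J (G(J, v) = (3 + J)/1 = (3 + J)*1 = 3 + J)
o = -18 (o = -3*(3 - 1)*(-2 + 5) = -6*3 = -3*6 = -18)
o/(85 - 136) - 8 = -18/(85 - 136) - 8 = -18/(-51) - 8 = -1/51*(-18) - 8 = 6/17 - 8 = -130/17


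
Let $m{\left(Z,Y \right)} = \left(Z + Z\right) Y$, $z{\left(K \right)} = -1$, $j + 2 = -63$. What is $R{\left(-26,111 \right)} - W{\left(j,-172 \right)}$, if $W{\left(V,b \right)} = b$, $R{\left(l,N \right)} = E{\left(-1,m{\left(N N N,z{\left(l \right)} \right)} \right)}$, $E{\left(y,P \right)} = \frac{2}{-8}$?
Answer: $\frac{687}{4} \approx 171.75$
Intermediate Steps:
$j = -65$ ($j = -2 - 63 = -65$)
$m{\left(Z,Y \right)} = 2 Y Z$ ($m{\left(Z,Y \right)} = 2 Z Y = 2 Y Z$)
$E{\left(y,P \right)} = - \frac{1}{4}$ ($E{\left(y,P \right)} = 2 \left(- \frac{1}{8}\right) = - \frac{1}{4}$)
$R{\left(l,N \right)} = - \frac{1}{4}$
$R{\left(-26,111 \right)} - W{\left(j,-172 \right)} = - \frac{1}{4} - -172 = - \frac{1}{4} + 172 = \frac{687}{4}$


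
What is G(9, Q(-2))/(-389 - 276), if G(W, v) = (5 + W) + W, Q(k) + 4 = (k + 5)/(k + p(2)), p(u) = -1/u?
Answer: -23/665 ≈ -0.034586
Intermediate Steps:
Q(k) = -4 + (5 + k)/(-½ + k) (Q(k) = -4 + (k + 5)/(k - 1/2) = -4 + (5 + k)/(k - 1*½) = -4 + (5 + k)/(k - ½) = -4 + (5 + k)/(-½ + k))
G(W, v) = 5 + 2*W
G(9, Q(-2))/(-389 - 276) = (5 + 2*9)/(-389 - 276) = (5 + 18)/(-665) = -1/665*23 = -23/665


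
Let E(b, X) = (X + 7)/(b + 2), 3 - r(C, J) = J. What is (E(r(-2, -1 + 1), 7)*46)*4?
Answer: 2576/5 ≈ 515.20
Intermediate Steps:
r(C, J) = 3 - J
E(b, X) = (7 + X)/(2 + b)
(E(r(-2, -1 + 1), 7)*46)*4 = (((7 + 7)/(2 + (3 - (-1 + 1))))*46)*4 = ((14/(2 + (3 - 1*0)))*46)*4 = ((14/(2 + (3 + 0)))*46)*4 = ((14/(2 + 3))*46)*4 = ((14/5)*46)*4 = (644/5)*4 = 2576/5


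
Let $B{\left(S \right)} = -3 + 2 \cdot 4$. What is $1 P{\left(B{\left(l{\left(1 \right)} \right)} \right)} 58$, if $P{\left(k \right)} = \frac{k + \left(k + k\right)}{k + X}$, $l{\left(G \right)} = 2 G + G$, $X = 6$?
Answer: $\frac{870}{11} \approx 79.091$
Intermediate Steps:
$l{\left(G \right)} = 3 G$
$B{\left(S \right)} = 5$ ($B{\left(S \right)} = -3 + 8 = 5$)
$P{\left(k \right)} = \frac{3 k}{6 + k}$ ($P{\left(k \right)} = \frac{k + \left(k + k\right)}{k + 6} = \frac{k + 2 k}{6 + k} = \frac{3 k}{6 + k}$)
$1 P{\left(B{\left(l{\left(1 \right)} \right)} \right)} 58 = 1 \cdot 3 \cdot 5 \frac{1}{6 + 5} \cdot 58 = 1 \cdot 3 \cdot 5 \cdot \frac{1}{11} \cdot 58 = 1 \cdot \frac{15}{11} \cdot 58 = \frac{15}{11} \cdot 58 = \frac{870}{11}$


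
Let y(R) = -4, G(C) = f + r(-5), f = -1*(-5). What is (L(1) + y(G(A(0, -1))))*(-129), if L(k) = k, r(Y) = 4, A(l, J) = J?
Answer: 387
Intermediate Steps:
f = 5
G(C) = 9 (G(C) = 5 + 4 = 9)
(L(1) + y(G(A(0, -1))))*(-129) = (1 - 4)*(-129) = -3*(-129) = 387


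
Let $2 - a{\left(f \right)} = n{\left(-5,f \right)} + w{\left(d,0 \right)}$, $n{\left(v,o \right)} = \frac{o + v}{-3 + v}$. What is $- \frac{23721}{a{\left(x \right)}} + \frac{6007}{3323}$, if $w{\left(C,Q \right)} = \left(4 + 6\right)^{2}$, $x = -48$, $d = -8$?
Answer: $\frac{211875641}{927117} \approx 228.53$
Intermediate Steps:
$n{\left(v,o \right)} = \frac{o + v}{-3 + v}$
$w{\left(C,Q \right)} = 100$ ($w{\left(C,Q \right)} = 10^{2} = 100$)
$a{\left(f \right)} = - \frac{789}{8} + \frac{f}{8}$ ($a{\left(f \right)} = 2 - \left(\frac{f - 5}{-3 - 5} + 100\right) = 2 - \left(\frac{-5 + f}{-8} + 100\right) = 2 - \left(- \frac{-5 + f}{8} + 100\right) = 2 - \left(\left(\frac{5}{8} - \frac{f}{8}\right) + 100\right) = 2 - \left(\frac{805}{8} - \frac{f}{8}\right) = 2 + \left(- \frac{805}{8} + \frac{f}{8}\right) = - \frac{789}{8} + \frac{f}{8}$)
$- \frac{23721}{a{\left(x \right)}} + \frac{6007}{3323} = - \frac{23721}{- \frac{789}{8} + \frac{1}{8} \left(-48\right)} + \frac{6007}{3323} = - \frac{23721}{- \frac{789}{8} - 6} + 6007 \cdot \frac{1}{3323} = - \frac{23721}{- \frac{837}{8}} + \frac{6007}{3323} = \left(-23721\right) \left(- \frac{8}{837}\right) + \frac{6007}{3323} = \frac{63256}{279} + \frac{6007}{3323} = \frac{211875641}{927117}$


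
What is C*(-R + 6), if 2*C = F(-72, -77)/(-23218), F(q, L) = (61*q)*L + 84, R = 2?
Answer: -338268/11609 ≈ -29.138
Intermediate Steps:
F(q, L) = 84 + 61*L*q (F(q, L) = 61*L*q + 84 = 84 + 61*L*q)
C = -84567/11609 (C = ((84 + 61*(-77)*(-72))/(-23218))/2 = ((84 + 338184)*(-1/23218))/2 = (338268*(-1/23218))/2 = (½)*(-169134/11609) = -84567/11609 ≈ -7.2846)
C*(-R + 6) = -84567*(-1*2 + 6)/11609 = -84567*(-2 + 6)/11609 = -84567/11609*4 = -338268/11609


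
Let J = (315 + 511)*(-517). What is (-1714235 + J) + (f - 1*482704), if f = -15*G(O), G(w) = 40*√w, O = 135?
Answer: -2623981 - 1800*√15 ≈ -2.6310e+6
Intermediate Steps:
f = -1800*√15 (f = -600*√135 = -600*3*√15 = -1800*√15 ≈ -6971.4)
J = -427042 (J = 826*(-517) = -427042)
(-1714235 + J) + (f - 1*482704) = (-1714235 - 427042) + (-1800*√15 - 1*482704) = -2141277 + (-1800*√15 - 482704) = -2141277 + (-482704 - 1800*√15) = -2623981 - 1800*√15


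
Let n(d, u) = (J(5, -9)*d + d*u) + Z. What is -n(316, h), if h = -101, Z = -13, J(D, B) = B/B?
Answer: 31613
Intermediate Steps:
J(D, B) = 1
n(d, u) = -13 + d + d*u (n(d, u) = (1*d + d*u) - 13 = (d + d*u) - 13 = -13 + d + d*u)
-n(316, h) = -(-13 + 316 + 316*(-101)) = -(-13 + 316 - 31916) = -1*(-31613) = 31613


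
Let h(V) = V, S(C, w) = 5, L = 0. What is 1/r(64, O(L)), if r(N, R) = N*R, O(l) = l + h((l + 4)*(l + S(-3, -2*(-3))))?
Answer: 1/1280 ≈ 0.00078125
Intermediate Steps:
O(l) = l + (4 + l)*(5 + l) (O(l) = l + (l + 4)*(l + 5) = l + (4 + l)*(5 + l))
1/r(64, O(L)) = 1/(64*(20 + 0**2 + 10*0)) = 1/(64*(20 + 0 + 0)) = 1/(64*20) = 1/1280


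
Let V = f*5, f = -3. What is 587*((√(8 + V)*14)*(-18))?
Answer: -147924*I*√7 ≈ -3.9137e+5*I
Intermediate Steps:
V = -15 (V = -3*5 = -15)
587*((√(8 + V)*14)*(-18)) = 587*((√(8 - 15)*14)*(-18)) = 587*((√(-7)*14)*(-18)) = 587*(((I*√7)*14)*(-18)) = 587*((14*I*√7)*(-18)) = 587*(-252*I*√7) = -147924*I*√7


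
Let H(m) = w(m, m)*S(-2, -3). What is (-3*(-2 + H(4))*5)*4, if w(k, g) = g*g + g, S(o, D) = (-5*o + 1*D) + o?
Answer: -5880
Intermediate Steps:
S(o, D) = D - 4*o (S(o, D) = (-5*o + D) + o = (D - 5*o) + o = D - 4*o)
w(k, g) = g + g² (w(k, g) = g² + g = g + g²)
H(m) = 5*m*(1 + m) (H(m) = (m*(1 + m))*(-3 - 4*(-2)) = (m*(1 + m))*(-3 + 8) = (m*(1 + m))*5 = 5*m*(1 + m))
(-3*(-2 + H(4))*5)*4 = (-3*(-2 + 5*4*(1 + 4))*5)*4 = (-3*(-2 + 5*4*5)*5)*4 = (-3*(-2 + 100)*5)*4 = (-3*98*5)*4 = -294*5*4 = -1470*4 = -5880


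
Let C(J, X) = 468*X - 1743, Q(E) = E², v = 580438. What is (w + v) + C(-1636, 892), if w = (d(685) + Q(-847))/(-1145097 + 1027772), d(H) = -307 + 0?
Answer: 116872698973/117325 ≈ 9.9615e+5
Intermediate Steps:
d(H) = -307
C(J, X) = -1743 + 468*X
w = -717102/117325 (w = (-307 + (-847)²)/(-1145097 + 1027772) = (-307 + 717409)/(-117325) = 717102*(-1/117325) = -717102/117325 ≈ -6.1121)
(w + v) + C(-1636, 892) = (-717102/117325 + 580438) + (-1743 + 468*892) = 68099171248/117325 + (-1743 + 417456) = 68099171248/117325 + 415713 = 116872698973/117325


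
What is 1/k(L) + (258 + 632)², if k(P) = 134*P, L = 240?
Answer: 25473936001/32160 ≈ 7.9210e+5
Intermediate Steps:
1/k(L) + (258 + 632)² = 1/(134*240) + (258 + 632)² = 1/32160 + 890² = 1/32160 + 792100 = 25473936001/32160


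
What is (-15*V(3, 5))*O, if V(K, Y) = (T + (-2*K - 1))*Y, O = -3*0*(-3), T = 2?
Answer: 0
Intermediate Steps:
O = 0 (O = 0*(-3) = 0)
V(K, Y) = Y*(1 - 2*K) (V(K, Y) = (2 + (-2*K - 1))*Y = (2 + (-1 - 2*K))*Y = (1 - 2*K)*Y = Y*(1 - 2*K))
(-15*V(3, 5))*O = -75*(1 - 2*3)*0 = -75*(1 - 6)*0 = -75*(-5)*0 = -15*(-25)*0 = 375*0 = 0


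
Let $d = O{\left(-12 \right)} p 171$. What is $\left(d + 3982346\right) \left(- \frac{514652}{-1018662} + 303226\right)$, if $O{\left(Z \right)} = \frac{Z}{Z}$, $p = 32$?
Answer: $\frac{615889216054453976}{509331} \approx 1.2092 \cdot 10^{12}$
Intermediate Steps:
$O{\left(Z \right)} = 1$
$d = 5472$ ($d = 1 \cdot 32 \cdot 171 = 32 \cdot 171 = 5472$)
$\left(d + 3982346\right) \left(- \frac{514652}{-1018662} + 303226\right) = \left(5472 + 3982346\right) \left(- \frac{514652}{-1018662} + 303226\right) = 3987818 \left(\left(-514652\right) \left(- \frac{1}{1018662}\right) + 303226\right) = 3987818 \left(\frac{257326}{509331} + 303226\right) = 3987818 \cdot \frac{154442659132}{509331} = \frac{615889216054453976}{509331}$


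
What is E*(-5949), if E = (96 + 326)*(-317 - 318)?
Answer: 1594153530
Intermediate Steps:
E = -267970 (E = 422*(-635) = -267970)
E*(-5949) = -267970*(-5949) = 1594153530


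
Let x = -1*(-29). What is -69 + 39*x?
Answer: 1062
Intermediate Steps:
x = 29
-69 + 39*x = -69 + 39*29 = -69 + 1131 = 1062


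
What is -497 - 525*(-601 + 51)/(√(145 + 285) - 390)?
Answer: -18799249/15167 - 28875*√430/15167 ≈ -1279.0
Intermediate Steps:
-497 - 525*(-601 + 51)/(√(145 + 285) - 390) = -497 - (-288750)/(√430 - 390) = -497 - (-288750)/(-390 + √430) = -497 + 288750/(-390 + √430)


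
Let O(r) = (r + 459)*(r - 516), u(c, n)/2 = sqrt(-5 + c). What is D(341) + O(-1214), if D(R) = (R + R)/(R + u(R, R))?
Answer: 150125195112/114937 - 5456*sqrt(21)/114937 ≈ 1.3062e+6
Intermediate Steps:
u(c, n) = 2*sqrt(-5 + c)
D(R) = 2*R/(R + 2*sqrt(-5 + R)) (D(R) = (R + R)/(R + 2*sqrt(-5 + R)) = (2*R)/(R + 2*sqrt(-5 + R)) = 2*R/(R + 2*sqrt(-5 + R)))
O(r) = (-516 + r)*(459 + r) (O(r) = (459 + r)*(-516 + r) = (-516 + r)*(459 + r))
D(341) + O(-1214) = 2*341/(341 + 2*sqrt(-5 + 341)) + (-236844 + (-1214)**2 - 57*(-1214)) = 2*341/(341 + 2*sqrt(336)) + (-236844 + 1473796 + 69198) = 2*341/(341 + 2*(4*sqrt(21))) + 1306150 = 2*341/(341 + 8*sqrt(21)) + 1306150 = 682/(341 + 8*sqrt(21)) + 1306150 = 1306150 + 682/(341 + 8*sqrt(21))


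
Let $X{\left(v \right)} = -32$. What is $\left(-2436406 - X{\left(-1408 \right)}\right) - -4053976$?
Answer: $1617602$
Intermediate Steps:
$\left(-2436406 - X{\left(-1408 \right)}\right) - -4053976 = \left(-2436406 - -32\right) - -4053976 = \left(-2436406 + 32\right) + 4053976 = -2436374 + 4053976 = 1617602$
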